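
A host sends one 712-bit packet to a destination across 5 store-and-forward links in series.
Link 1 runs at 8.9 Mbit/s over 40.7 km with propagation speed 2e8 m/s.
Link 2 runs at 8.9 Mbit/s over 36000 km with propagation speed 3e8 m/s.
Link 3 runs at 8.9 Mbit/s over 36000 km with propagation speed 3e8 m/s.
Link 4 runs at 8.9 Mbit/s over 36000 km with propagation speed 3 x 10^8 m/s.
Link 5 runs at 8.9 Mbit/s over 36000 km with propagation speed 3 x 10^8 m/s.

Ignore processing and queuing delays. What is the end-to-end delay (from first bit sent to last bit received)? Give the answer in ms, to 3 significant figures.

Transmission delay per hop = L/R = 712/8900000 = 0.08 ms; 5 hops → 0.4 ms.
Propagation delays (d/s per hop): 0.2035, 120, 120, 120, 120 ms; sum = 480.204 ms.
End-to-end = 481 ms.

481 ms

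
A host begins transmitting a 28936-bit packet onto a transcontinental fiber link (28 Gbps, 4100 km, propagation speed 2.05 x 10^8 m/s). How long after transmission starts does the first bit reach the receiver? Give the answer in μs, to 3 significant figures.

First bit experiences only propagation delay: d/s = 4100000/2.05e+08 = 20000 μs.

20000 μs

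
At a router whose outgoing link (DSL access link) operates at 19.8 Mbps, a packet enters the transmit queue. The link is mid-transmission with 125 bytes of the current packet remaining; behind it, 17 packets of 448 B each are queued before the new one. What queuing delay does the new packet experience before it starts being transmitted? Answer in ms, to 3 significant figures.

Each queued packet: L/R = 3584/19800000 = 0.18101 ms.
17 queued → 3.07717 ms.
Plus remaining 1000 bits of current packet: 0.0505051 ms.
Queuing delay = 3.13 ms.

3.13 ms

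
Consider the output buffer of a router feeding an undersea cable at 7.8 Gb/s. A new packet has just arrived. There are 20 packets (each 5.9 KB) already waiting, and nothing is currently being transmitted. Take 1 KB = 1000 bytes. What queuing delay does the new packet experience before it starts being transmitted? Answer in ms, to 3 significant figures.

Each queued packet: L/R = 47200/7800000000 = 0.00605128 ms.
20 queued → 0.121026 ms.
Queuing delay = 0.121 ms.

0.121 ms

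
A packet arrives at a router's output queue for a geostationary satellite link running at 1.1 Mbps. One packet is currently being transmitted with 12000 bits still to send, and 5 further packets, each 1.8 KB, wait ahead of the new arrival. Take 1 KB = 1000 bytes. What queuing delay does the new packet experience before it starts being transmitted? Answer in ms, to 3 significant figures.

76.4 ms

Each queued packet: L/R = 14400/1100000 = 13.0909 ms.
5 queued → 65.4545 ms.
Plus remaining 12000 bits of current packet: 10.9091 ms.
Queuing delay = 76.4 ms.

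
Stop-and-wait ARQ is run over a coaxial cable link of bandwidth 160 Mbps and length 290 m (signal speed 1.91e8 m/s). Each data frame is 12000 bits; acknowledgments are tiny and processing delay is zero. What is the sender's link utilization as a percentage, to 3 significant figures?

t_tx = L/R = 12000/160000000 = 7.5e-05 s.
t_prop = 290/191000000 = 1.51832e-06 s; RTT = 3.03665e-06 s.
Cycle = t_tx + RTT = 7.80366e-05 s.
Utilization = t_tx / cycle = 7.5e-05/7.80366e-05 = 96.1 %.

96.1 %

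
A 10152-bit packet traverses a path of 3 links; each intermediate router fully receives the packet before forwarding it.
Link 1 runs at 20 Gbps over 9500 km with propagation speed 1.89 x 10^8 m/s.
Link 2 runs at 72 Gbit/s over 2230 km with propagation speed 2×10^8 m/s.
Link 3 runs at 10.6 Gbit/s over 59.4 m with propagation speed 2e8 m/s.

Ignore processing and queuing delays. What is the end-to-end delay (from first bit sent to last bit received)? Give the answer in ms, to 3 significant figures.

Transmission delays (L/R per hop): 0.0005076, 0.000141, 0.000957736 ms; sum = 0.00160634 ms.
Propagation delays (d/s per hop): 50.2646, 11.15, 0.000297 ms; sum = 61.4148 ms.
End-to-end = 61.4 ms.

61.4 ms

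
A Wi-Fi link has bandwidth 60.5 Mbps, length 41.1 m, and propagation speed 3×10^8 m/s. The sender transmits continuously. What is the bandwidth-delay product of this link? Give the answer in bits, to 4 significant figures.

Propagation delay = 41.1 / 300000000 = 1.37e-07 s.
BDP = R × t_prop = 60500000 × 1.37e-07 = 8.2885 bits.

8.289 bits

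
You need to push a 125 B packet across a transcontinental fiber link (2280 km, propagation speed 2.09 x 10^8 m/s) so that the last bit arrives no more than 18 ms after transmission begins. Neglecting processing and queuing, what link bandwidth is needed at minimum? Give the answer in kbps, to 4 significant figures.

141.0 kbps

L = 1000 bits.
Propagation delay = 2280000 / 209000000 = 10.9091 ms.
Transmission budget = 18 − 10.9091 = 7.09091 ms.
R ≥ L / t_tx = 1000 bits / 0.00709091 s = 141.0 kbps.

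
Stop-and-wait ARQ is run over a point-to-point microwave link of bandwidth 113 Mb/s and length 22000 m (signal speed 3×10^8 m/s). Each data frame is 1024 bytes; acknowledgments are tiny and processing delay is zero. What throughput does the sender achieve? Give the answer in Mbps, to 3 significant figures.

t_tx = L/R = 8192/113000000 = 7.24956e-05 s.
t_prop = 22000/300000000 = 7.33333e-05 s; RTT = 0.000146667 s.
Cycle = t_tx + RTT = 0.000219162 s.
Throughput = L / cycle = 8192 / 0.000219162 = 37.4 Mbps.

37.4 Mbps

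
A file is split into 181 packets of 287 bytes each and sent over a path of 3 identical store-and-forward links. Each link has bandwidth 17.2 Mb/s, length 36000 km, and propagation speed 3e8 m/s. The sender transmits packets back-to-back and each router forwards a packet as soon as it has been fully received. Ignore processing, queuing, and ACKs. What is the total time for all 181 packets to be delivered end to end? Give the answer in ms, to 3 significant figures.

384 ms

Per-hop transmission t_tx = L/R = 2296/17200000 = 0.133488 ms.
Per-hop propagation t_prop = 36000000/300000000 = 120 ms.
Pipeline fill: first packet needs 3·t_tx to clear all hops; remaining 180 packets each add one t_tx.
Total = (3+181-1)·t_tx + 3·t_prop = 183·0.133488 + 3·120 = 384 ms.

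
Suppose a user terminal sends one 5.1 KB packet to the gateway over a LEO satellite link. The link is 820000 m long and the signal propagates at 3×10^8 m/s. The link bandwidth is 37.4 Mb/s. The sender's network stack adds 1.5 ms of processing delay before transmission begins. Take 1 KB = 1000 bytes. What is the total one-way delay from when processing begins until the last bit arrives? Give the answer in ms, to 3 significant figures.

5.32 ms

L = 40800 bits.
Transmission delay = L/R = 40800 / 37400000 = 1.09091 ms.
Propagation delay = d/s = 820000 m / 300000000 m/s = 2.73333 ms.
Plus processing delay 1.5 ms = 1.5 ms.
Total = 5.32 ms.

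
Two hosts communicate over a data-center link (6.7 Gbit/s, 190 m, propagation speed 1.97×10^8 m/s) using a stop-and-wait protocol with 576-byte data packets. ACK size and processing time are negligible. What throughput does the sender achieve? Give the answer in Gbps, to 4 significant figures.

1.761 Gbps

t_tx = L/R = 4608/6700000000 = 6.87761e-07 s.
t_prop = 190/197000000 = 9.64467e-07 s; RTT = 1.92893e-06 s.
Cycle = t_tx + RTT = 2.6167e-06 s.
Throughput = L / cycle = 4608 / 2.6167e-06 = 1.761 Gbps.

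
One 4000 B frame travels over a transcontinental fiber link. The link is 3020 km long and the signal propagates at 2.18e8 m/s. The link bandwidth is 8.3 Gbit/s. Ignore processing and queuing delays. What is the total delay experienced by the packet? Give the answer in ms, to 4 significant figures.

L = 4000 × 8 = 32000 bits.
Transmission delay = L/R = 32000 / 8.3e+09 = 0.00385542 ms.
Propagation delay = d/s = 3020000 m / 2.18e+08 m/s = 13.8532 ms.
Total = 13.86 ms.

13.86 ms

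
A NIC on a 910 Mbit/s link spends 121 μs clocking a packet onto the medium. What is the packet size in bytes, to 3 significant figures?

L = R × t_tx = 910000000 b/s × 0.000121 s = 110110 bits.
In bytes: 110110 / 8 = 13800 bytes.

13800 bytes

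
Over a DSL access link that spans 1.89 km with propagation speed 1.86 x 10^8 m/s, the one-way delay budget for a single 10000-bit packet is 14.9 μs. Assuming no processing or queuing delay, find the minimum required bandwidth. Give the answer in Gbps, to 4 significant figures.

Propagation delay = 1890 / 186000000 = 10.1613 μs.
Transmission budget = 14.9 − 10.1613 = 4.73871 μs.
R ≥ L / t_tx = 10000 bits / 4.73871e-06 s = 2.110 Gbps.

2.110 Gbps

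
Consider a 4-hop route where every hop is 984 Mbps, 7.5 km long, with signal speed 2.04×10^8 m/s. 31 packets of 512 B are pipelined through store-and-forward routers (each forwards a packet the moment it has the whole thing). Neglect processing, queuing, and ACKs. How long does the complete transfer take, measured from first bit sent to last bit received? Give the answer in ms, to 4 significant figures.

Per-hop transmission t_tx = L/R = 4096/984000000 = 0.0041626 ms.
Per-hop propagation t_prop = 7500/204000000 = 0.0367647 ms.
Pipeline fill: first packet needs 4·t_tx to clear all hops; remaining 30 packets each add one t_tx.
Total = (4+31-1)·t_tx + 4·t_prop = 34·0.0041626 + 4·0.0367647 = 0.2886 ms.

0.2886 ms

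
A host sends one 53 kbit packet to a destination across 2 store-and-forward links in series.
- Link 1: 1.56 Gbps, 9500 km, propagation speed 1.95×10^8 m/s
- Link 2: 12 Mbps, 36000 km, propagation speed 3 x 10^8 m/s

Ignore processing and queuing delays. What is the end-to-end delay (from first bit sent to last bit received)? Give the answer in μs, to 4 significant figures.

L = 53000 bits.
Transmission delays (L/R per hop): 33.9744, 4416.67 μs; sum = 4450.64 μs.
Propagation delays (d/s per hop): 48717.9, 120000 μs; sum = 168718 μs.
End-to-end = 173200 μs.

173200 μs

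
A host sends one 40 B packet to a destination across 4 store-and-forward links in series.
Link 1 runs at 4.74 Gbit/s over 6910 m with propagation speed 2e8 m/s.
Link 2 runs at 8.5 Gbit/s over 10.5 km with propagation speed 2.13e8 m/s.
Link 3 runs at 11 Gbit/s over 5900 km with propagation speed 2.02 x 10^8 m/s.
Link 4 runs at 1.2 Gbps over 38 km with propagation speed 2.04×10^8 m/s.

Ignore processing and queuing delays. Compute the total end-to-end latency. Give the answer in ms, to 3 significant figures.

29.5 ms

L = 40 × 8 = 320 bits.
Transmission delays (L/R per hop): 6.75105e-05, 3.76471e-05, 2.90909e-05, 0.000266667 ms; sum = 0.000400915 ms.
Propagation delays (d/s per hop): 0.03455, 0.0492958, 29.2079, 0.186275 ms; sum = 29.478 ms.
End-to-end = 29.5 ms.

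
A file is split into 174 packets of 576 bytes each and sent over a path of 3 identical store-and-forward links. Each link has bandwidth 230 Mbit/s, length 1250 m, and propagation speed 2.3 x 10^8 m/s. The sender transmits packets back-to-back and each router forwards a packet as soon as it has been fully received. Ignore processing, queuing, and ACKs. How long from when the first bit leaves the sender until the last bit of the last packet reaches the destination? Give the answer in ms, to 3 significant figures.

3.54 ms

Per-hop transmission t_tx = L/R = 4608/230000000 = 0.0200348 ms.
Per-hop propagation t_prop = 1250/2.3e+08 = 0.00543478 ms.
Pipeline fill: first packet needs 3·t_tx to clear all hops; remaining 173 packets each add one t_tx.
Total = (3+174-1)·t_tx + 3·t_prop = 176·0.0200348 + 3·0.00543478 = 3.54 ms.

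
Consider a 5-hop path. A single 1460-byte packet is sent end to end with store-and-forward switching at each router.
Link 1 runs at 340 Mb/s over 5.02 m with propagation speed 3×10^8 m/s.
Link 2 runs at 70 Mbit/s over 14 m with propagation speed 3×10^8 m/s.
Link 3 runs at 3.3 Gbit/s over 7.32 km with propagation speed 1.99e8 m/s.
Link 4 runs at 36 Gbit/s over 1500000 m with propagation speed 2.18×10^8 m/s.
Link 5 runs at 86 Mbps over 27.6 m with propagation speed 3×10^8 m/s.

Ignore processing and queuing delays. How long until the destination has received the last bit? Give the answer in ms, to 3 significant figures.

7.26 ms

L = 1460 × 8 = 11680 bits.
Transmission delays (L/R per hop): 0.0343529, 0.166857, 0.00353939, 0.000324444, 0.135814 ms; sum = 0.340888 ms.
Propagation delays (d/s per hop): 1.67333e-05, 4.66667e-05, 0.0367839, 6.88073, 9.2e-05 ms; sum = 6.91767 ms.
End-to-end = 7.26 ms.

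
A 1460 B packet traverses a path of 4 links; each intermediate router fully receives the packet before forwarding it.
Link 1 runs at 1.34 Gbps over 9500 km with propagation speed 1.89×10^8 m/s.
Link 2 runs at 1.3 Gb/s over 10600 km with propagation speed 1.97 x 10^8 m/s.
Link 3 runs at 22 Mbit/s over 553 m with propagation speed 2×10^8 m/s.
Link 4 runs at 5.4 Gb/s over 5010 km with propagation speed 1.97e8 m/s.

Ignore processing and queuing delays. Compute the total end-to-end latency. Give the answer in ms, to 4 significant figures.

L = 1460 × 8 = 11680 bits.
Transmission delays (L/R per hop): 0.00871642, 0.00898462, 0.530909, 0.00216296 ms; sum = 0.550773 ms.
Propagation delays (d/s per hop): 50.2646, 53.8071, 0.002765, 25.4315 ms; sum = 129.506 ms.
End-to-end = 130.1 ms.

130.1 ms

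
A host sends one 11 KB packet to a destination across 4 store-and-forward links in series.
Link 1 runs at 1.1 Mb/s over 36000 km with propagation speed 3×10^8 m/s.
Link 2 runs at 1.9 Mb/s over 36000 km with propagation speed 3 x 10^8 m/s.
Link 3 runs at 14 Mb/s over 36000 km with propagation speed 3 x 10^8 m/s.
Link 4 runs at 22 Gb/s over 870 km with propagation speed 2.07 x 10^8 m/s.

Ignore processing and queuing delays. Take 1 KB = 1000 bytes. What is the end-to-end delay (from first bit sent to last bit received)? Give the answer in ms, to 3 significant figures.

L = 88000 bits.
Transmission delays (L/R per hop): 80, 46.3158, 6.28571, 0.004 ms; sum = 132.606 ms.
Propagation delays (d/s per hop): 120, 120, 120, 4.2029 ms; sum = 364.203 ms.
End-to-end = 497 ms.

497 ms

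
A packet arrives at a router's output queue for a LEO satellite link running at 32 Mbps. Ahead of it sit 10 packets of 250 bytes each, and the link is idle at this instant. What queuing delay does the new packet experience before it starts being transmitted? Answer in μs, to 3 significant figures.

Each queued packet: L/R = 2000/32000000 = 62.5 μs.
10 queued → 625 μs.
Queuing delay = 625 μs.

625 μs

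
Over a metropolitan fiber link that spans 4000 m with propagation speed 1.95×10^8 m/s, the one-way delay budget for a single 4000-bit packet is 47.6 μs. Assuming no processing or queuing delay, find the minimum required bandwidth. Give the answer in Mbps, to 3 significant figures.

Propagation delay = 4000 / 195000000 = 20.5128 μs.
Transmission budget = 47.6 − 20.5128 = 27.0872 μs.
R ≥ L / t_tx = 4000 bits / 2.70872e-05 s = 148 Mbps.

148 Mbps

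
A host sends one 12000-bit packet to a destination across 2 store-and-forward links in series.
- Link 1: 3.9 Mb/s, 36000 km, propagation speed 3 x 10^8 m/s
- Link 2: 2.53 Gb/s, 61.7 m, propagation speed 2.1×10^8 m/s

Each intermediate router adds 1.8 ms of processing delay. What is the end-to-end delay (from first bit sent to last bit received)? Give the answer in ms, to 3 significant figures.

125 ms

Transmission delays (L/R per hop): 3.07692, 0.00474308 ms; sum = 3.08167 ms.
Propagation delays (d/s per hop): 120, 0.00029381 ms; sum = 120 ms.
Processing at 1 router(s): 1 × 1.8 ms = 1.8 ms.
End-to-end = 125 ms.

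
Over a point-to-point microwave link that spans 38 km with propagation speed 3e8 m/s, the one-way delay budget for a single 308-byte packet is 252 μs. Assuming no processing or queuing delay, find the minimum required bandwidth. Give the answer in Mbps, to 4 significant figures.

L = 2464 bits.
Propagation delay = 38000 / 300000000 = 126.667 μs.
Transmission budget = 252 − 126.667 = 125.333 μs.
R ≥ L / t_tx = 2464 bits / 0.000125333 s = 19.66 Mbps.

19.66 Mbps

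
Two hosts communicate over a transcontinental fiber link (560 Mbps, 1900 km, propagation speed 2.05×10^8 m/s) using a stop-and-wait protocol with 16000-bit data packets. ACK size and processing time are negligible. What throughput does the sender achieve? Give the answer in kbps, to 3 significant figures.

t_tx = L/R = 16000/560000000 = 2.85714e-05 s.
t_prop = 1900000/2.05e+08 = 0.00926829 s; RTT = 0.0185366 s.
Cycle = t_tx + RTT = 0.0185652 s.
Throughput = L / cycle = 16000 / 0.0185652 = 862 kbps.

862 kbps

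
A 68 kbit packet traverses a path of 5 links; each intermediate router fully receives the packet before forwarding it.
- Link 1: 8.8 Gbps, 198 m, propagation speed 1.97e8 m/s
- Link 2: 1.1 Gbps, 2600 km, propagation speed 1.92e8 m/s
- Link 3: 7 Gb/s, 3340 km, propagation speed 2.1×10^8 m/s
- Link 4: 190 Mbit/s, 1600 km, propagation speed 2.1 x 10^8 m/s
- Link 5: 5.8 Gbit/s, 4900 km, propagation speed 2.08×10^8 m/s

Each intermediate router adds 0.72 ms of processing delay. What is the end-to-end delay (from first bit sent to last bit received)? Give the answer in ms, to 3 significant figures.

64.0 ms

L = 68000 bits.
Transmission delays (L/R per hop): 0.00772727, 0.0618182, 0.00971429, 0.357895, 0.0117241 ms; sum = 0.448879 ms.
Propagation delays (d/s per hop): 0.00100508, 13.5417, 15.9048, 7.61905, 23.5577 ms; sum = 60.6242 ms.
Processing at 4 router(s): 4 × 0.72 ms = 2.88 ms.
End-to-end = 64.0 ms.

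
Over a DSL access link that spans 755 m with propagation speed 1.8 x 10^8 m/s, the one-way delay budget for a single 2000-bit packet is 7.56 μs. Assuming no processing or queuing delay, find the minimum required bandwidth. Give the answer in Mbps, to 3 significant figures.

594 Mbps

Propagation delay = 755 / 180000000 = 4.19444 μs.
Transmission budget = 7.56 − 4.19444 = 3.36556 μs.
R ≥ L / t_tx = 2000 bits / 3.36556e-06 s = 594 Mbps.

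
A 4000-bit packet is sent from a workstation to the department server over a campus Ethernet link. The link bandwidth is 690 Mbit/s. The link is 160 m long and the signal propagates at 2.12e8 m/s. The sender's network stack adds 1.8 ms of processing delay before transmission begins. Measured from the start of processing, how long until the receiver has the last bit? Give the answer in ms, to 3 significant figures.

1.81 ms

Transmission delay = L/R = 4000 / 690000000 = 0.0057971 ms.
Propagation delay = d/s = 160 m / 212000000 m/s = 0.000754717 ms.
Plus processing delay 1.8 ms = 1.8 ms.
Total = 1.81 ms.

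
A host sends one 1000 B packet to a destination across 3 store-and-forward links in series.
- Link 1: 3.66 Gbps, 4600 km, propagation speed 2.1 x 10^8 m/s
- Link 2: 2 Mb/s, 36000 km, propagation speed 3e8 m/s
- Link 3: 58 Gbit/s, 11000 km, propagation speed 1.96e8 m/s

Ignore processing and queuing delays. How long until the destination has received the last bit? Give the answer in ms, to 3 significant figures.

L = 1000 × 8 = 8000 bits.
Transmission delays (L/R per hop): 0.00218579, 4, 0.000137931 ms; sum = 4.00232 ms.
Propagation delays (d/s per hop): 21.9048, 120, 56.1224 ms; sum = 198.027 ms.
End-to-end = 202 ms.

202 ms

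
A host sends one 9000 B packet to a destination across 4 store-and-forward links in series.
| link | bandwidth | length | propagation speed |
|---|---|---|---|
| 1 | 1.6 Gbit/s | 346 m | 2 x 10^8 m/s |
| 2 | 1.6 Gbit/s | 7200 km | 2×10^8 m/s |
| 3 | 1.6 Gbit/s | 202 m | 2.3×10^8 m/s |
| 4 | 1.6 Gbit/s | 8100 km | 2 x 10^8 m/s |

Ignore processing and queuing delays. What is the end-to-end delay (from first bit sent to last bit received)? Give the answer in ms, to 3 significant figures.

L = 9000 × 8 = 72000 bits.
Transmission delay per hop = L/R = 72000/1600000000 = 0.045 ms; 4 hops → 0.18 ms.
Propagation delays (d/s per hop): 0.00173, 36, 0.000878261, 40.5 ms; sum = 76.5026 ms.
End-to-end = 76.7 ms.

76.7 ms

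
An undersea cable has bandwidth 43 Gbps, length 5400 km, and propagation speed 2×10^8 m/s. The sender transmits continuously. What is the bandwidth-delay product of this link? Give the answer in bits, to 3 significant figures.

Propagation delay = 5400000 / 200000000 = 0.027 s.
BDP = R × t_prop = 43000000000 × 0.027 = 1161000000 bits.

1160000000 bits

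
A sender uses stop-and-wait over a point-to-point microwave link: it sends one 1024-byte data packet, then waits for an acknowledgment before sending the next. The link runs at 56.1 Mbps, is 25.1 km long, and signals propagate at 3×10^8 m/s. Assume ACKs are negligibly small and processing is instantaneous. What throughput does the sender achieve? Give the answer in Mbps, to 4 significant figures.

26.14 Mbps

t_tx = L/R = 8192/56100000 = 0.000146025 s.
t_prop = 25100/300000000 = 8.36667e-05 s; RTT = 0.000167333 s.
Cycle = t_tx + RTT = 0.000313358 s.
Throughput = L / cycle = 8192 / 0.000313358 = 26.14 Mbps.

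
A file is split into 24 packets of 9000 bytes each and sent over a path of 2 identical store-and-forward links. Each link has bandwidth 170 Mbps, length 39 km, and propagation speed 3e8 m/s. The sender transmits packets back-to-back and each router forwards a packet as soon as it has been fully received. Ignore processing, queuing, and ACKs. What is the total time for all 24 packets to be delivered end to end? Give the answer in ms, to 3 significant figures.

Per-hop transmission t_tx = L/R = 72000/170000000 = 0.423529 ms.
Per-hop propagation t_prop = 39000/300000000 = 0.13 ms.
Pipeline fill: first packet needs 2·t_tx to clear all hops; remaining 23 packets each add one t_tx.
Total = (2+24-1)·t_tx + 2·t_prop = 25·0.423529 + 2·0.13 = 10.8 ms.

10.8 ms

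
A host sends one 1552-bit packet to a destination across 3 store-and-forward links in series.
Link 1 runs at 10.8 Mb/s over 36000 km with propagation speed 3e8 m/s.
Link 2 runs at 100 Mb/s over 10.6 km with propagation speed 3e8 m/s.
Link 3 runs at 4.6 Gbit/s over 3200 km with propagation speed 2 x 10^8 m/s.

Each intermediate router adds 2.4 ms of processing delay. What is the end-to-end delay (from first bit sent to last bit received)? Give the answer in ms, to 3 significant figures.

141 ms

Transmission delays (L/R per hop): 0.143704, 0.01552, 0.000337391 ms; sum = 0.159561 ms.
Propagation delays (d/s per hop): 120, 0.0353333, 16 ms; sum = 136.035 ms.
Processing at 2 router(s): 2 × 2.4 ms = 4.8 ms.
End-to-end = 141 ms.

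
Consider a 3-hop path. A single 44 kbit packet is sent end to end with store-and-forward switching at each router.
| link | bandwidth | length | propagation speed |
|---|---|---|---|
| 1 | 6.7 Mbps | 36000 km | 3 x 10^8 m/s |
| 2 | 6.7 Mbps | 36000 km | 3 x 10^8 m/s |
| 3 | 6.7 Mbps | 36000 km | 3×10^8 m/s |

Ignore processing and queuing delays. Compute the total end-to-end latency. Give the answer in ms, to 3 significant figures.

380 ms

L = 44000 bits.
Transmission delay per hop = L/R = 44000/6700000 = 6.56716 ms; 3 hops → 19.7015 ms.
Propagation delays (d/s per hop): 120, 120, 120 ms; sum = 360 ms.
End-to-end = 380 ms.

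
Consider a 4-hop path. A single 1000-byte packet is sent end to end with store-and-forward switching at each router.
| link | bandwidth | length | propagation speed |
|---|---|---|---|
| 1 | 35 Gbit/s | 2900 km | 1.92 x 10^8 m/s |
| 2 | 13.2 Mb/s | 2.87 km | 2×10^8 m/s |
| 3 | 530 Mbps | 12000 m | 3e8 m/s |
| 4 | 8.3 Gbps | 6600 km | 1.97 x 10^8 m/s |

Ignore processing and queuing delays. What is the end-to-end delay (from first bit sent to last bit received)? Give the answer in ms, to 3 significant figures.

49.3 ms

L = 1000 × 8 = 8000 bits.
Transmission delays (L/R per hop): 0.000228571, 0.606061, 0.0150943, 0.000963855 ms; sum = 0.622347 ms.
Propagation delays (d/s per hop): 15.1042, 0.01435, 0.04, 33.5025 ms; sum = 48.6611 ms.
End-to-end = 49.3 ms.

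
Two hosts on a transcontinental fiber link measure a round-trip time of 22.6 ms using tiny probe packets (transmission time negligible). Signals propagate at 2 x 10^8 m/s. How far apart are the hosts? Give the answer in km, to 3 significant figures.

One-way propagation = RTT/2 = 11.3 ms.
d = s × t = 200000000 × 0.0113 = 2260 km.

2260 km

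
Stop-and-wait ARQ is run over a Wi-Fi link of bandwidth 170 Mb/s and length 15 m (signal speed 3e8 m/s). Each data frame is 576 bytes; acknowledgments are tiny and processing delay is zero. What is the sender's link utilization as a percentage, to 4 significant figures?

t_tx = L/R = 4608/170000000 = 2.71059e-05 s.
t_prop = 15/300000000 = 5e-08 s; RTT = 1e-07 s.
Cycle = t_tx + RTT = 2.72059e-05 s.
Utilization = t_tx / cycle = 2.71059e-05/2.72059e-05 = 99.63 %.

99.63 %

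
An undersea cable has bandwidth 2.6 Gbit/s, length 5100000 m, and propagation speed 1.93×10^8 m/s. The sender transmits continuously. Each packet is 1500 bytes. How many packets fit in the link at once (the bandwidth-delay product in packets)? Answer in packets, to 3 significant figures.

Propagation delay = 5100000 / 193000000 = 0.0264249 s.
BDP = R × t_prop = 2600000000 × 0.0264249 = 68704700 bits.
In packets of 12000 bits: 5730 packets.

5730 packets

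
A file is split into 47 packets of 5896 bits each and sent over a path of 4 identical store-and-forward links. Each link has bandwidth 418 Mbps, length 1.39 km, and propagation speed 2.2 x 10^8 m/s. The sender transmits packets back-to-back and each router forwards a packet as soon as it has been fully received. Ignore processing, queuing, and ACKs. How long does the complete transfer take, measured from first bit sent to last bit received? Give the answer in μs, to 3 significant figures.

731 μs

Per-hop transmission t_tx = L/R = 5896/418000000 = 14.1053 μs.
Per-hop propagation t_prop = 1390/2.2e+08 = 6.31818 μs.
Pipeline fill: first packet needs 4·t_tx to clear all hops; remaining 46 packets each add one t_tx.
Total = (4+47-1)·t_tx + 4·t_prop = 50·14.1053 + 4·6.31818 = 731 μs.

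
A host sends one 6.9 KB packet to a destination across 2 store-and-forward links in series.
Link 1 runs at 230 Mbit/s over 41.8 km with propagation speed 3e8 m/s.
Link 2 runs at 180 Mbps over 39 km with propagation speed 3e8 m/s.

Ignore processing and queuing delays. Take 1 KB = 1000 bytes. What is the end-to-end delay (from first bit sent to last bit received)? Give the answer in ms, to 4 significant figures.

0.8160 ms

L = 55200 bits.
Transmission delays (L/R per hop): 0.24, 0.306667 ms; sum = 0.546667 ms.
Propagation delays (d/s per hop): 0.139333, 0.13 ms; sum = 0.269333 ms.
End-to-end = 0.8160 ms.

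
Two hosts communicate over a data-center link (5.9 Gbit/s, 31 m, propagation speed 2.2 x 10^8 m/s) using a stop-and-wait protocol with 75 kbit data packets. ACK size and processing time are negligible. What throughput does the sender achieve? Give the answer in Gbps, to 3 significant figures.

5.77 Gbps

t_tx = L/R = 75000/5900000000 = 1.27119e-05 s.
t_prop = 31/2.2e+08 = 1.40909e-07 s; RTT = 2.81818e-07 s.
Cycle = t_tx + RTT = 1.29937e-05 s.
Throughput = L / cycle = 75000 / 1.29937e-05 = 5.77 Gbps.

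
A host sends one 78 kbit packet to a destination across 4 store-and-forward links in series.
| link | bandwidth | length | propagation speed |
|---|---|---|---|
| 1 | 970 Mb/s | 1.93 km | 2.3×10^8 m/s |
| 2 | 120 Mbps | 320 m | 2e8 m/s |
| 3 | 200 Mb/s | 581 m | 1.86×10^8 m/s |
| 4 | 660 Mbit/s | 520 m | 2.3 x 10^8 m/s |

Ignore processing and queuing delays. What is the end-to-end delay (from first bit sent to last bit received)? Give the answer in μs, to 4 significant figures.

L = 78000 bits.
Transmission delays (L/R per hop): 80.4124, 650, 390, 118.182 μs; sum = 1238.59 μs.
Propagation delays (d/s per hop): 8.3913, 1.6, 3.12366, 2.26087 μs; sum = 15.3758 μs.
End-to-end = 1254 μs.

1254 μs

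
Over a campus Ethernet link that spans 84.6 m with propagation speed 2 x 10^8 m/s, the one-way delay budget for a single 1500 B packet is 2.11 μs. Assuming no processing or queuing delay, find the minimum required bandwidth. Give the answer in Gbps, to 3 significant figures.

L = 12000 bits.
Propagation delay = 84.6 / 200000000 = 0.423 μs.
Transmission budget = 2.11 − 0.423 = 1.687 μs.
R ≥ L / t_tx = 12000 bits / 1.687e-06 s = 7.11 Gbps.

7.11 Gbps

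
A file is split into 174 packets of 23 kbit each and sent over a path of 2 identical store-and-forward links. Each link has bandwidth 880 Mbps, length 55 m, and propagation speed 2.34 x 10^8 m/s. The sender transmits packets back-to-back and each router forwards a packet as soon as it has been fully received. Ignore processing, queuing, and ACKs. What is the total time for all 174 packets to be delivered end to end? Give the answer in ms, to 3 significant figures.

4.57 ms

Per-hop transmission t_tx = L/R = 23000/880000000 = 0.0261364 ms.
Per-hop propagation t_prop = 55/234000000 = 0.000235043 ms.
Pipeline fill: first packet needs 2·t_tx to clear all hops; remaining 173 packets each add one t_tx.
Total = (2+174-1)·t_tx + 2·t_prop = 175·0.0261364 + 2·0.000235043 = 4.57 ms.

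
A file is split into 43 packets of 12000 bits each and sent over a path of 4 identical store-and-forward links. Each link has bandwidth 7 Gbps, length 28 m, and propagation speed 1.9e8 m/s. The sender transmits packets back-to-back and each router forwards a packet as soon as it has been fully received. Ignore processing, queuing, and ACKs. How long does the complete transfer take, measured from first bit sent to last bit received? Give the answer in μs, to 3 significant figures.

79.4 μs

Per-hop transmission t_tx = L/R = 12000/7000000000 = 1.71429 μs.
Per-hop propagation t_prop = 28/190000000 = 0.147368 μs.
Pipeline fill: first packet needs 4·t_tx to clear all hops; remaining 42 packets each add one t_tx.
Total = (4+43-1)·t_tx + 4·t_prop = 46·1.71429 + 4·0.147368 = 79.4 μs.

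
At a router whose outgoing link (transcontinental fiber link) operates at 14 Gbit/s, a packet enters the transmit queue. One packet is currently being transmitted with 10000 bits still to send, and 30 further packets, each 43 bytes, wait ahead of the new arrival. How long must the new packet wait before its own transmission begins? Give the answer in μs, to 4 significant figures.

1.451 μs

Each queued packet: L/R = 344/14000000000 = 0.0245714 μs.
30 queued → 0.737143 μs.
Plus remaining 10000 bits of current packet: 0.714286 μs.
Queuing delay = 1.451 μs.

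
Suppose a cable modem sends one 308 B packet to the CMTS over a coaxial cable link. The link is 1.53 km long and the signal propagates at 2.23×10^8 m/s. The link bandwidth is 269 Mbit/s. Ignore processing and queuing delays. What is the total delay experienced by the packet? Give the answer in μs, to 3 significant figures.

16.0 μs

L = 308 × 8 = 2464 bits.
Transmission delay = L/R = 2464 / 269000000 = 9.15985 μs.
Propagation delay = d/s = 1530 m / 223000000 m/s = 6.86099 μs.
Total = 16.0 μs.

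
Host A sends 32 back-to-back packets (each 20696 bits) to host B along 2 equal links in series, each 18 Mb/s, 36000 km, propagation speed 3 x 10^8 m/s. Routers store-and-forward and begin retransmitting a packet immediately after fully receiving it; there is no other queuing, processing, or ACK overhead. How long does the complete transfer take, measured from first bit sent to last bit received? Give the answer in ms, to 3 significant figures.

Per-hop transmission t_tx = L/R = 20696/18000000 = 1.14978 ms.
Per-hop propagation t_prop = 36000000/300000000 = 120 ms.
Pipeline fill: first packet needs 2·t_tx to clear all hops; remaining 31 packets each add one t_tx.
Total = (2+32-1)·t_tx + 2·t_prop = 33·1.14978 + 2·120 = 278 ms.

278 ms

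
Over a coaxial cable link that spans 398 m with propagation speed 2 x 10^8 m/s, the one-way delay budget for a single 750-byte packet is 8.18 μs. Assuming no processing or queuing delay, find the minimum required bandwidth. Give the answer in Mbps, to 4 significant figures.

L = 6000 bits.
Propagation delay = 398 / 200000000 = 1.99 μs.
Transmission budget = 8.18 − 1.99 = 6.19 μs.
R ≥ L / t_tx = 6000 bits / 6.19e-06 s = 969.3 Mbps.

969.3 Mbps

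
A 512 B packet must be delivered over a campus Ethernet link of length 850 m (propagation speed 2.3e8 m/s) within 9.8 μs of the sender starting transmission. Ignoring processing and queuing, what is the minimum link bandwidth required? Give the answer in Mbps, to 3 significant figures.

671 Mbps

L = 4096 bits.
Propagation delay = 850 / 2.3e+08 = 3.69565 μs.
Transmission budget = 9.8 − 3.69565 = 6.10435 μs.
R ≥ L / t_tx = 4096 bits / 6.10435e-06 s = 671 Mbps.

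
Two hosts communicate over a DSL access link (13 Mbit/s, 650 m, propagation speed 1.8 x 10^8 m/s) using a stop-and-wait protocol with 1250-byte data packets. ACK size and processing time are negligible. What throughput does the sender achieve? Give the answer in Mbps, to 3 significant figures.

t_tx = L/R = 10000/13000000 = 0.000769231 s.
t_prop = 650/180000000 = 3.61111e-06 s; RTT = 7.22222e-06 s.
Cycle = t_tx + RTT = 0.000776453 s.
Throughput = L / cycle = 10000 / 0.000776453 = 12.9 Mbps.

12.9 Mbps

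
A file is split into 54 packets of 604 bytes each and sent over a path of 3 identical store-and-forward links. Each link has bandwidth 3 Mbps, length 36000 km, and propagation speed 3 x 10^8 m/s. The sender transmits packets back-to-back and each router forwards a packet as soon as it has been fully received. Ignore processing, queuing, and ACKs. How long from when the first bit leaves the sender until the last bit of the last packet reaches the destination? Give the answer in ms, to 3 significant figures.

Per-hop transmission t_tx = L/R = 4832/3000000 = 1.61067 ms.
Per-hop propagation t_prop = 36000000/300000000 = 120 ms.
Pipeline fill: first packet needs 3·t_tx to clear all hops; remaining 53 packets each add one t_tx.
Total = (3+54-1)·t_tx + 3·t_prop = 56·1.61067 + 3·120 = 450 ms.

450 ms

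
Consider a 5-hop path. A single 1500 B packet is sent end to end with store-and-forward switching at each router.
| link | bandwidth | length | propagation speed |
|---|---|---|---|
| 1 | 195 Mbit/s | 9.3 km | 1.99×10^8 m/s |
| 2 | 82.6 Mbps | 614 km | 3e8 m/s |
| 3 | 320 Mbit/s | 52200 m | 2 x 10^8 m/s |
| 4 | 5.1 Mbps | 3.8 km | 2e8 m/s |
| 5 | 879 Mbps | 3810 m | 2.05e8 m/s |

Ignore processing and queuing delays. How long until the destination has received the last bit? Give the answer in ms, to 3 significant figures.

5.00 ms

L = 1500 × 8 = 12000 bits.
Transmission delays (L/R per hop): 0.0615385, 0.145278, 0.0375, 2.35294, 0.0136519 ms; sum = 2.61091 ms.
Propagation delays (d/s per hop): 0.0467337, 2.04667, 0.261, 0.019, 0.0185854 ms; sum = 2.39199 ms.
End-to-end = 5.00 ms.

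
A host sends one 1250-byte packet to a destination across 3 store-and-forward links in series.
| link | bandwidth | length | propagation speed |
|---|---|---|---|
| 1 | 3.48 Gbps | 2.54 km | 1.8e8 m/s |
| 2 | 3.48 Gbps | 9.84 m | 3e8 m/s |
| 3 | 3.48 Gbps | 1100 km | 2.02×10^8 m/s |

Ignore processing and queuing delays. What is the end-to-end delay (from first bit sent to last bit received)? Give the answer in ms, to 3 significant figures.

L = 1250 × 8 = 10000 bits.
Transmission delay per hop = L/R = 10000/3480000000 = 0.00287356 ms; 3 hops → 0.00862069 ms.
Propagation delays (d/s per hop): 0.0141111, 3.28e-05, 5.44554 ms; sum = 5.45969 ms.
End-to-end = 5.47 ms.

5.47 ms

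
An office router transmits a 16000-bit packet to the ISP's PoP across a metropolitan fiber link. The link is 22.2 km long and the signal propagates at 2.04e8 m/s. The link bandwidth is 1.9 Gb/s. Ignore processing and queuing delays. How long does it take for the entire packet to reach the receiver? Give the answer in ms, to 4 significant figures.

Transmission delay = L/R = 16000 / 1900000000 = 0.00842105 ms.
Propagation delay = d/s = 22200 m / 204000000 m/s = 0.108824 ms.
Total = 0.1172 ms.

0.1172 ms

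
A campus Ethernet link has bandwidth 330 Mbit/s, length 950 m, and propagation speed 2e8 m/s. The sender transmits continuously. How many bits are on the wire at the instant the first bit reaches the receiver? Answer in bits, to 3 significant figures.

Propagation delay = 950 / 200000000 = 4.75e-06 s.
BDP = R × t_prop = 330000000 × 4.75e-06 = 1567.5 bits.

1570 bits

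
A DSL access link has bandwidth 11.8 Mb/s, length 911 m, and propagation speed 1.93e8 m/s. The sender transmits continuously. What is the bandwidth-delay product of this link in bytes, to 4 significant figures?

Propagation delay = 911 / 193000000 = 4.72021e-06 s.
BDP = R × t_prop = 11800000 × 4.72021e-06 = 55.6984 bits.
In bytes: 55.6984/8 = 6.962 bytes.

6.962 bytes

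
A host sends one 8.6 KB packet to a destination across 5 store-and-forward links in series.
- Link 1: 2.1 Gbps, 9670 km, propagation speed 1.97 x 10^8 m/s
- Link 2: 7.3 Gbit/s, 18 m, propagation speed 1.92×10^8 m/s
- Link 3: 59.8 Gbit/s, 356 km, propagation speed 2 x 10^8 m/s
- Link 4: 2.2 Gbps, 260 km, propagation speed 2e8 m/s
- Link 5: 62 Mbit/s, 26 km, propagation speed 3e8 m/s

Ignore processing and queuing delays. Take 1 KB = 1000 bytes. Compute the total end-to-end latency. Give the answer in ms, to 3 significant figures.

53.4 ms

L = 68800 bits.
Transmission delays (L/R per hop): 0.0327619, 0.00942466, 0.0011505, 0.0312727, 1.10968 ms; sum = 1.18429 ms.
Propagation delays (d/s per hop): 49.0863, 9.375e-05, 1.78, 1.3, 0.0866667 ms; sum = 52.2531 ms.
End-to-end = 53.4 ms.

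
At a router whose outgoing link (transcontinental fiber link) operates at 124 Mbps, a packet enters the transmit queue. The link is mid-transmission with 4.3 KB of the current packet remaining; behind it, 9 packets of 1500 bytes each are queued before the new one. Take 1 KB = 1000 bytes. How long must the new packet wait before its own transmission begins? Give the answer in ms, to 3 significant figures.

Each queued packet: L/R = 12000/124000000 = 0.0967742 ms.
9 queued → 0.870968 ms.
Plus remaining 34400 bits of current packet: 0.277419 ms.
Queuing delay = 1.15 ms.

1.15 ms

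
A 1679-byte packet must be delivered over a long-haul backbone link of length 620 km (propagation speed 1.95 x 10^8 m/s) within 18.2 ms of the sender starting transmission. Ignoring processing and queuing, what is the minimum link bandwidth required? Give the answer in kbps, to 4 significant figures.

894.2 kbps

L = 13432 bits.
Propagation delay = 620000 / 195000000 = 3.17949 ms.
Transmission budget = 18.2 − 3.17949 = 15.0205 ms.
R ≥ L / t_tx = 13432 bits / 0.0150205 s = 894.2 kbps.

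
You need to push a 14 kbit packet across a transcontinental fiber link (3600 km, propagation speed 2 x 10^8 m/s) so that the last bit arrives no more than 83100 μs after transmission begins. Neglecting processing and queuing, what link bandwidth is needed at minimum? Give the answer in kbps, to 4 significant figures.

215.1 kbps

Propagation delay = 3600000 / 200000000 = 18000 μs.
Transmission budget = 83100 − 18000 = 65100 μs.
R ≥ L / t_tx = 14000 bits / 0.0651 s = 215.1 kbps.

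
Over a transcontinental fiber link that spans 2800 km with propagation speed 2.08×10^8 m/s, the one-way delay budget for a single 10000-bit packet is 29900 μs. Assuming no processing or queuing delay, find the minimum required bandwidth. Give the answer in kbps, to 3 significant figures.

608 kbps

Propagation delay = 2800000 / 208000000 = 13461.5 μs.
Transmission budget = 29900 − 13461.5 = 16438.5 μs.
R ≥ L / t_tx = 10000 bits / 0.0164385 s = 608 kbps.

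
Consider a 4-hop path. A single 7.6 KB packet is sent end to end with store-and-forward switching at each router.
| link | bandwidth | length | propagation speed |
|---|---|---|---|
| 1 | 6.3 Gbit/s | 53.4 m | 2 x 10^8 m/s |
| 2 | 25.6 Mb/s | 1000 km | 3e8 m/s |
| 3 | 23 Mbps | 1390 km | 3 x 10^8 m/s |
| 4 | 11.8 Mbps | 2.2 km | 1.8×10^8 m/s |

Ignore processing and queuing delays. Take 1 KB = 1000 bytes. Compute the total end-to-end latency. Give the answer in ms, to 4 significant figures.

L = 60800 bits.
Transmission delays (L/R per hop): 0.00965079, 2.375, 2.64348, 5.15254 ms; sum = 10.1807 ms.
Propagation delays (d/s per hop): 0.000267, 3.33333, 4.63333, 0.0122222 ms; sum = 7.97916 ms.
End-to-end = 18.16 ms.

18.16 ms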